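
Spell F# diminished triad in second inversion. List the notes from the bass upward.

C, F#, A

In root position, F# diminished triad is F#–A–C.
Second inversion puts the fifth (C) in the bass.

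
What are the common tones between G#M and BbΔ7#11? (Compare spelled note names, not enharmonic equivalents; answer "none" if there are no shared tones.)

none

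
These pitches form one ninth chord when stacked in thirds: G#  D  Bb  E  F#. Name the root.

E

Arranged so that each adjacent pair is a third by letter name: E – G# – Bb – D – F#.
The bottom of that stack, E, is the root (this is E dominant ninth flat five).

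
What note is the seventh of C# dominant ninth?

Root of C# dominant ninth = C#. The 7th is a minor 7th: C# up a minor 7th → B.

B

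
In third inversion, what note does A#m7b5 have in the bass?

G#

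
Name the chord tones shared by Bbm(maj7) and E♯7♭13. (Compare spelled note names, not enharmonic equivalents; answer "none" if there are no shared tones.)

none

Bbm(maj7) = B♭, D♭, F, A.
E♯7♭13 = E♯, G𝄪, B♯, D♯, C♯.
Shared: none.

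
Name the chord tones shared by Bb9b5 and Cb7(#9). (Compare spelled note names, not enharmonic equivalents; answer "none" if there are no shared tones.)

D

Bb9b5: B♭ D F♭ A♭ C
Cb7(#9): C♭ E♭ G♭ B𝄫 D
Common to both → D.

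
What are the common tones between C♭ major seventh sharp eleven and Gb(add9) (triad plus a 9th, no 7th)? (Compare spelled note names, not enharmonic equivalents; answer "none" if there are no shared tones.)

C♭ major seventh sharp eleven: Cb Eb Gb Bb F
Gb(add9): Gb Bb Db Ab
Common to both → Gb, Bb.

Gb Bb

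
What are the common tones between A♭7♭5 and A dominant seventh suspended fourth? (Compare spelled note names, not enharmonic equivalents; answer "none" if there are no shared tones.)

none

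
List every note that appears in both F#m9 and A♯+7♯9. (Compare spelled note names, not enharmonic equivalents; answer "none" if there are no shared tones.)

G#

F#m9: F# A C# E G#
A♯+7♯9: A# C## E## G# B##
Common to both → G#.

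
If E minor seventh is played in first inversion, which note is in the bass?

E minor seventh in root position is E–G–B–D.
First inversion places the third in the bass, which is G.

G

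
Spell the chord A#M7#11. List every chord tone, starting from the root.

Root A♯, quality major seventh sharp eleven:
root → A♯
3rd (major 3rd) → C𝄪
5th (perfect 5th) → E♯
7th (major 7th) → G𝄪
11th (augmented 11th) → D𝄪

A♯, C𝄪, E♯, G𝄪, D𝄪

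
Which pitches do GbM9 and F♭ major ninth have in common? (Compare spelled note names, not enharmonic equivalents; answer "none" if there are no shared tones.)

GbM9: Gb Bb Db F Ab
F♭ major ninth: Fb Ab Cb Eb Gb
Common to both → Gb, Ab.

Gb, Ab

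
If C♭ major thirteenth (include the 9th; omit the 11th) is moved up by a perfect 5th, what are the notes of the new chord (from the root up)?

G-flat – B-flat – D-flat – F – A-flat – E-flat

C-flat up a perfect 5th → G-flat. New chord: G-flat major thirteenth.
G-flat — root
B-flat — major 3rd
D-flat — perfect 5th
F — major 7th
A-flat — major 9th
E-flat — major 13th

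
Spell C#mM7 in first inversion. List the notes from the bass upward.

C#mM7 = C#–E–G#–B#; first inversion → third (E) lowest.

E, G#, B#, C#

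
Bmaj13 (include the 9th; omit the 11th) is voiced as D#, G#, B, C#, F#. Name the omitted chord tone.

Bmaj13 = B, D#, F#, A#, C#, G#. The voicing lacks the 7th (major 7th), A#.

A#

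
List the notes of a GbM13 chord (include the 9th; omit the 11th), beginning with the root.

G♭  B♭  D♭  F  A♭  E♭

GbM13 is a major thirteenth built on G♭.
G♭ — root
B♭ — major 3rd
D♭ — perfect 5th
F — major 7th
A♭ — major 9th
E♭ — major 13th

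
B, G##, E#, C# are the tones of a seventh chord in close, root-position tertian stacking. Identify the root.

C#

Stacking in thirds gives C# – E# – G## – B, so C# is the root — C# augmented seventh.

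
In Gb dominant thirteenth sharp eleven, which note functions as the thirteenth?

Root of Gb dominant thirteenth sharp eleven = G-flat. The 13th is a major 13th: G-flat up a major 13th → E-flat.

E-flat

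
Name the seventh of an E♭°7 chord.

D𝄫

E♭°7 is built on E♭; its 7th is a diminished 7th above the root.
A seventh above E uses the letter D, and the diminished 7th above E♭ is D𝄫.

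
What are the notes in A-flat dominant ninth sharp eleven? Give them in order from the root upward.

A♭ C E♭ G♭ B♭ D

Root A♭, quality dominant ninth sharp eleven:
A♭ — root
C — major 3rd
E♭ — perfect 5th
G♭ — minor 7th
B♭ — major 9th
D — augmented 11th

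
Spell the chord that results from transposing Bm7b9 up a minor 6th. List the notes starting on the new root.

G, Bb, D, F, Ab

B up a minor 6th → G. New chord: G minor seventh flat nine.
G — root
Bb — minor 3rd
D — perfect 5th
F — minor 7th
Ab — minor 9th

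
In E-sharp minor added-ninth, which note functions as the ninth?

Root of E-sharp minor added-ninth = E-sharp. The 9th is a major 9th: E-sharp up a major 9th → F-double-sharp.

F-double-sharp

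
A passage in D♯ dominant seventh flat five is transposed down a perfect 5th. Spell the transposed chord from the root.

G-sharp, B-sharp, D, F-sharp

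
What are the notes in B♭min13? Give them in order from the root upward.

Bb  Db  F  Ab  C  Eb  G

Root Bb, quality minor thirteenth:
Root: Bb
Minor 3rd (3rd): Db
Perfect 5th (5th): F
Minor 7th (7th): Ab
Major 9th (9th): C
Perfect 11th (11th): Eb
Major 13th (13th): G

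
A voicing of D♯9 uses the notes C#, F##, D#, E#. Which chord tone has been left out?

A#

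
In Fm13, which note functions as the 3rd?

Root of Fm13 = F. The 3rd is a minor 3rd: F up a minor 3rd → A♭.

A♭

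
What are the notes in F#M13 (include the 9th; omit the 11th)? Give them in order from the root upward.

F♯, A♯, C♯, E♯, G♯, D♯

F#M13: major thirteenth on F♯.
Root: F♯
Major 3rd (3rd): A♯
Perfect 5th (5th): C♯
Major 7th (7th): E♯
Major 9th (9th): G♯
Major 13th (13th): D♯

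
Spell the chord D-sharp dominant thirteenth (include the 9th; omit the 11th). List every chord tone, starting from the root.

D-sharp F-double-sharp A-sharp C-sharp E-sharp B-sharp

D-sharp dominant thirteenth: dominant thirteenth on D-sharp.
D-sharp — root
F-double-sharp — major 3rd
A-sharp — perfect 5th
C-sharp — minor 7th
E-sharp — major 9th
B-sharp — major 13th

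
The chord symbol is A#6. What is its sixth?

F𝄪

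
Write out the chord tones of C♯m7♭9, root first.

C#, E, G#, B, D

Root C#, quality minor seventh flat nine:
C# — root
E — minor 3rd
G# — perfect 5th
B — minor 7th
D — minor 9th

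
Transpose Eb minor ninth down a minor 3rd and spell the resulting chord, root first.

A minor 3rd down from E-flat is C, so the new chord is C minor ninth.
Root: C
Minor 3rd (3rd): E-flat
Perfect 5th (5th): G
Minor 7th (7th): B-flat
Major 9th (9th): D

C, E-flat, G, B-flat, D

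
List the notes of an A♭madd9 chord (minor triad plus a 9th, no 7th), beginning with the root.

A♭, C♭, E♭, B♭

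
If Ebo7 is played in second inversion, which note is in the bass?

Ebo7 in root position is Eb–Gb–Bbb–Dbb.
Second inversion places the fifth in the bass, which is Bbb.

Bbb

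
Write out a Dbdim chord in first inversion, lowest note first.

Fb  Abb  Db

In root position, Dbdim is Db–Fb–Abb.
First inversion puts the third (Fb) in the bass.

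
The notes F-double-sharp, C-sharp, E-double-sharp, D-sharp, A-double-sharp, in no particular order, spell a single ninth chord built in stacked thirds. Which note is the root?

D-sharp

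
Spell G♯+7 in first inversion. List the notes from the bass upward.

G♯+7 = G#–B#–D##–F#; first inversion → third (B#) lowest.

B#  D##  F#  G#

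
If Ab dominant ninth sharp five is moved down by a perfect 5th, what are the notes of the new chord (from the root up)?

Db  F  A  Cb  Eb

Ab down a perfect 5th → Db. New chord: Db dominant ninth sharp five.
Root: Db
Major 3rd (3rd): F
Augmented 5th (5th): A
Minor 7th (7th): Cb
Major 9th (9th): Eb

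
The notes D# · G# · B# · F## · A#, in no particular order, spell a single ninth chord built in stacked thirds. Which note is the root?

G#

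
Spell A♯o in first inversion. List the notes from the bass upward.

A♯o = A♯–C♯–E; first inversion → third (C♯) lowest.

C♯ – E – A♯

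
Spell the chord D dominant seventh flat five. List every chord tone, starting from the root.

D, F-sharp, A-flat, C

D dominant seventh flat five: dominant seventh flat five on D.
- root: D
- major 3rd: F-sharp
- diminished 5th: A-flat
- minor 7th: C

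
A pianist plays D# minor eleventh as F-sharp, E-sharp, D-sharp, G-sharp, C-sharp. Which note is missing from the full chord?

A-sharp

The full D# minor eleventh chord is D-sharp, F-sharp, A-sharp, C-sharp, E-sharp, G-sharp.
Comparing with the voicing, the perfect 5th (5th) — A-sharp — is absent.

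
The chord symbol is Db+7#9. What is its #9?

Db+7#9 is built on Db; its 9th is an augmented 9th above the root.
A second above D uses the letter E, and the augmented 9th above Db is E.

E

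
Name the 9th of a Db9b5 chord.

Eb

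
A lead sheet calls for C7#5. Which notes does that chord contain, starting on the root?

C7#5 is an augmented seventh built on C.
Root: C
Major 3rd (3rd): E
Augmented 5th (5th): G♯
Minor 7th (7th): B♭

C, E, G♯, B♭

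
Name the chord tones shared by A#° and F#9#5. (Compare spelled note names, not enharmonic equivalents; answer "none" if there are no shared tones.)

A#°: A# C# E
F#9#5: F# A# C## E G#
Common to both → A#, E.

A#, E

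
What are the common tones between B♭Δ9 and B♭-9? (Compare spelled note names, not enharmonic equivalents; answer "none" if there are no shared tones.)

Bb F C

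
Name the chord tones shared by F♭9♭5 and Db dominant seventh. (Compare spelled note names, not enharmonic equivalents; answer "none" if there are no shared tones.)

F♭9♭5 = F♭, A♭, C𝄫, E𝄫, G♭.
Db dominant seventh = D♭, F, A♭, C♭.
Shared: A♭.

A♭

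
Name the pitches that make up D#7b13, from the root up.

D#7b13: dominant seventh flat thirteen on D#.
Root: D#
Major 3rd (3rd): F##
Perfect 5th (5th): A#
Minor 7th (7th): C#
Minor 13th (13th): B

D# – F## – A# – C# – B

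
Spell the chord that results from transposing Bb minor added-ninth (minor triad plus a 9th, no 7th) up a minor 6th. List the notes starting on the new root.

B-flat up a minor 6th → G-flat. New chord: G-flat minor added-ninth.
root → G-flat
3rd (minor 3rd) → B-double-flat
5th (perfect 5th) → D-flat
9th (major 9th) → A-flat

G-flat B-double-flat D-flat A-flat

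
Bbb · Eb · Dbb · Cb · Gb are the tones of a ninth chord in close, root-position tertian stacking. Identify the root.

Cb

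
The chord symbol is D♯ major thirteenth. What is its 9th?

E#

Root of D♯ major thirteenth = D#. The 9th is a major 9th: D# up a major 9th → E#.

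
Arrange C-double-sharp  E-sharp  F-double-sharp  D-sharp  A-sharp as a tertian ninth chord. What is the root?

Stacking in thirds gives D-sharp – F-double-sharp – A-sharp – C-double-sharp – E-sharp, so D-sharp is the root — D-sharp major ninth.

D-sharp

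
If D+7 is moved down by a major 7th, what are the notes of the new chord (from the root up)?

D down a major 7th → Eb. New chord: Eb augmented seventh.
root → Eb
3rd (major 3rd) → G
5th (augmented 5th) → B
7th (minor 7th) → Db

Eb – G – B – Db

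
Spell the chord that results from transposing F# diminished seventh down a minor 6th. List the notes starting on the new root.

F# down a minor 6th → A#. New chord: A# diminished seventh.
Root: A#
Minor 3rd (3rd): C#
Diminished 5th (5th): E
Diminished 7th (7th): G

A#, C#, E, G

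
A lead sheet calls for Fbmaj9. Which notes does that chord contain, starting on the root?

Fb – Ab – Cb – Eb – Gb

Fbmaj9: major ninth on Fb.
Fb — root
Ab — major 3rd
Cb — perfect 5th
Eb — major 7th
Gb — major 9th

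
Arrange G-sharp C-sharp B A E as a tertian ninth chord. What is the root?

A

Arranged so that each adjacent pair is a third by letter name: A – C-sharp – E – G-sharp – B.
The bottom of that stack, A, is the root (this is A major ninth).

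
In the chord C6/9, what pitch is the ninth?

D

C6/9 is built on C; its 9th is a major 9th above the root.
A second above C uses the letter D, and the major 9th above C is D.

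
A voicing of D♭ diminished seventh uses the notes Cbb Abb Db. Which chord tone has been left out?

D♭ diminished seventh = Db, Fb, Abb, Cbb. The voicing lacks the 3rd (minor 3rd), Fb.

Fb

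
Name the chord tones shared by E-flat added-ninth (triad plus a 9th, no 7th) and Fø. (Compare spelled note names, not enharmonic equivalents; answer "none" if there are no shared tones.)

E♭ – F

E-flat added-ninth: E♭ G B♭ F
Fø: F A♭ C♭ E♭
Common to both → E♭, F.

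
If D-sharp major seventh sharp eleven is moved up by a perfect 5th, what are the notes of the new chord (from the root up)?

A♯, C𝄪, E♯, G𝄪, D𝄪

A perfect 5th up from D♯ is A♯, so the new chord is A♯ major seventh sharp eleven.
Root: A♯
Major 3rd (3rd): C𝄪
Perfect 5th (5th): E♯
Major 7th (7th): G𝄪
Augmented 11th (11th): D𝄪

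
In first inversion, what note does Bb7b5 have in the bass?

D

Bb7b5 in root position is Bb–D–Fb–Ab.
First inversion places the third in the bass, which is D.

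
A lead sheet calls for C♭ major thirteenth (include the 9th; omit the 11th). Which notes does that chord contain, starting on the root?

C♭ major thirteenth: major thirteenth on Cb.
Cb — root
Eb — major 3rd
Gb — perfect 5th
Bb — major 7th
Db — major 9th
Ab — major 13th

Cb  Eb  Gb  Bb  Db  Ab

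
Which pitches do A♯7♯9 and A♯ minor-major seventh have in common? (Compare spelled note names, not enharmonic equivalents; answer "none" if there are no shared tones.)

A# E#

A♯7♯9 = A#, C##, E#, G#, B##.
A♯ minor-major seventh = A#, C#, E#, G##.
Shared: A#, E#.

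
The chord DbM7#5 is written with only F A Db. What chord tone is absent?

C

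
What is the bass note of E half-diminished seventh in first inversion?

G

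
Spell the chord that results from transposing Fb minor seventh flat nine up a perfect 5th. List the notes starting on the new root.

C-flat, E-double-flat, G-flat, B-double-flat, D-double-flat

F-flat up a perfect 5th → C-flat. New chord: C-flat minor seventh flat nine.
- root: C-flat
- minor 3rd: E-double-flat
- perfect 5th: G-flat
- minor 7th: B-double-flat
- minor 9th: D-double-flat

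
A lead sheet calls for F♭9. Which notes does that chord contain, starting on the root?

F♭, A♭, C♭, E𝄫, G♭

Root F♭, quality dominant ninth:
root → F♭
3rd (major 3rd) → A♭
5th (perfect 5th) → C♭
7th (minor 7th) → E𝄫
9th (major 9th) → G♭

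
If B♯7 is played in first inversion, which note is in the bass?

B♯7 = B#–D##–F##–A#. First inversion → third in the bass = D##.

D##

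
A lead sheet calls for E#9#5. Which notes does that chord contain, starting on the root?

E# – G## – B## – D# – F##

E#9#5: dominant ninth sharp five on E#.
Root: E#
Major 3rd (3rd): G##
Augmented 5th (5th): B##
Minor 7th (7th): D#
Major 9th (9th): F##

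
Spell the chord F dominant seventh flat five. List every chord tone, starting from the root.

F – A – C-flat – E-flat

Root F, quality dominant seventh flat five:
F — root
A — major 3rd
C-flat — diminished 5th
E-flat — minor 7th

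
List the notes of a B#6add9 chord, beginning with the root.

B# D## F## G## C##

B#6add9: six-nine on B#.
B# — root
D## — major 3rd
F## — perfect 5th
G## — major 6th
C## — major 9th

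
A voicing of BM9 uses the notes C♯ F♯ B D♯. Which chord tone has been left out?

A♯

The full BM9 chord is B, D♯, F♯, A♯, C♯.
Comparing with the voicing, the major 7th (7th) — A♯ — is absent.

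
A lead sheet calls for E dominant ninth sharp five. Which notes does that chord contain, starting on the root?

Root E, quality dominant ninth sharp five:
root → E
3rd (major 3rd) → G♯
5th (augmented 5th) → B♯
7th (minor 7th) → D
9th (major 9th) → F♯

E G♯ B♯ D F♯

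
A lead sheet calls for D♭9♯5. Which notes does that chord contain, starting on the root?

Db – F – A – Cb – Eb

D♭9♯5: dominant ninth sharp five on Db.
Root: Db
Major 3rd (3rd): F
Augmented 5th (5th): A
Minor 7th (7th): Cb
Major 9th (9th): Eb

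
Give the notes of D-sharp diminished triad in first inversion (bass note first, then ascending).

F-sharp – A – D-sharp

In root position, D-sharp diminished triad is D-sharp–F-sharp–A.
First inversion puts the third (F-sharp) in the bass.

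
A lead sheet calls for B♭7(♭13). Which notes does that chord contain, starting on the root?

Bb, D, F, Ab, Gb

Root Bb, quality dominant seventh flat thirteen:
Bb — root
D — major 3rd
F — perfect 5th
Ab — minor 7th
Gb — minor 13th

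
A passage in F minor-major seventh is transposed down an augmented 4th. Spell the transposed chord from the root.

Cb, Ebb, Gb, Bb

F down an augmented 4th → Cb. New chord: Cb minor-major seventh.
- root: Cb
- minor 3rd: Ebb
- perfect 5th: Gb
- major 7th: Bb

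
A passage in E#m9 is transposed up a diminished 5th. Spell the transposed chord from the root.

B, D, F#, A, C#

A diminished 5th up from E# is B, so the new chord is B minor ninth.
- root: B
- minor 3rd: D
- perfect 5th: F#
- minor 7th: A
- major 9th: C#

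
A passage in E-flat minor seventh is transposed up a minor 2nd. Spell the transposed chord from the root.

Eb up a minor 2nd → Fb. New chord: Fb minor seventh.
- root: Fb
- minor 3rd: Abb
- perfect 5th: Cb
- minor 7th: Ebb

Fb – Abb – Cb – Ebb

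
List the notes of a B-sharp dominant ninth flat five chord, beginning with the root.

B-sharp dominant ninth flat five is a dominant ninth flat five built on B-sharp.
Root: B-sharp
Major 3rd (3rd): D-double-sharp
Diminished 5th (5th): F-sharp
Minor 7th (7th): A-sharp
Major 9th (9th): C-double-sharp

B-sharp – D-double-sharp – F-sharp – A-sharp – C-double-sharp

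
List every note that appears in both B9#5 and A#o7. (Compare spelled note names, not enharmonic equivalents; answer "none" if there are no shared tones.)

C#

B9#5: B D# F## A C#
A#o7: A# C# E G
Common to both → C#.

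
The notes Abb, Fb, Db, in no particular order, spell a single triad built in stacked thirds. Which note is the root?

Stacking in thirds gives Db – Fb – Abb, so Db is the root — Db diminished triad.

Db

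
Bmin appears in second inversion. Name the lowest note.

F♯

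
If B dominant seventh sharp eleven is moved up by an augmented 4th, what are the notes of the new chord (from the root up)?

E#  G##  B#  D#  A##

Transposed root: B → E# (augmented 4th up). So we spell E# dominant seventh sharp eleven:
root → E#
3rd (major 3rd) → G##
5th (perfect 5th) → B#
7th (minor 7th) → D#
11th (augmented 11th) → A##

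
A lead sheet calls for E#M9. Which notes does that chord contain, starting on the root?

E# – G## – B# – D## – F##

E#M9 is a major ninth built on E#.
Root: E#
Major 3rd (3rd): G##
Perfect 5th (5th): B#
Major 7th (7th): D##
Major 9th (9th): F##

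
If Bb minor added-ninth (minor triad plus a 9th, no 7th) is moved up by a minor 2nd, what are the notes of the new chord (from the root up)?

C♭ E𝄫 G♭ D♭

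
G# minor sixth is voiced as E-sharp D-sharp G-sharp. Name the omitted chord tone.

G# minor sixth = G-sharp, B, D-sharp, E-sharp. The voicing lacks the 3rd (minor 3rd), B.

B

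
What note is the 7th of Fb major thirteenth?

Fb major thirteenth is built on F♭; its 7th is a major 7th above the root.
A seventh above F uses the letter E, and the major 7th above F♭ is E♭.

E♭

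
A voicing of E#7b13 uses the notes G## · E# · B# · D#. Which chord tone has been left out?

E#7b13 = E#, G##, B#, D#, C#. The voicing lacks the 13th (minor 13th), C#.

C#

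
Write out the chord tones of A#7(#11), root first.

Root A#, quality dominant seventh sharp eleven:
Root: A#
Major 3rd (3rd): C##
Perfect 5th (5th): E#
Minor 7th (7th): G#
Augmented 11th (11th): D##

A#  C##  E#  G#  D##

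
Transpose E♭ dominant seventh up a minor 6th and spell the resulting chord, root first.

C♭  E♭  G♭  B𝄫

E♭ up a minor 6th → C♭. New chord: C♭ dominant seventh.
root → C♭
3rd (major 3rd) → E♭
5th (perfect 5th) → G♭
7th (minor 7th) → B𝄫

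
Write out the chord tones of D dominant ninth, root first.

D – F-sharp – A – C – E

Root D, quality dominant ninth:
Root: D
Major 3rd (3rd): F-sharp
Perfect 5th (5th): A
Minor 7th (7th): C
Major 9th (9th): E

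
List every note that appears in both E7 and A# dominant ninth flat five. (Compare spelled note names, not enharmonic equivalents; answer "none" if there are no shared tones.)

E7: E G♯ B D
A# dominant ninth flat five: A♯ C𝄪 E G♯ B♯
Common to both → E, G♯.

E, G♯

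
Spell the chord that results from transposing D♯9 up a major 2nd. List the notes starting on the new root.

Transposed root: D# → E# (major 2nd up). So we spell E# dominant ninth:
root → E#
3rd (major 3rd) → G##
5th (perfect 5th) → B#
7th (minor 7th) → D#
9th (major 9th) → F##

E# G## B# D# F##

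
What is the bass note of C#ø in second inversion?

C#ø = C♯–E–G–B. Second inversion → fifth in the bass = G.

G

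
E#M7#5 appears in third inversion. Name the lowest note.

D##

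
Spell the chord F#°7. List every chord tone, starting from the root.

F#°7: diminished seventh on F#.
root → F#
3rd (minor 3rd) → A
5th (diminished 5th) → C
7th (diminished 7th) → Eb

F#  A  C  Eb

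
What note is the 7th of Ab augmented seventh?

Gb

Ab augmented seventh is built on Ab; its 7th is a minor 7th above the root.
A seventh above A uses the letter G, and the minor 7th above Ab is Gb.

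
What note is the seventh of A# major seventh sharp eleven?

G-double-sharp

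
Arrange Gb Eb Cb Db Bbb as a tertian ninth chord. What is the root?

Cb

Arranged so that each adjacent pair is a third by letter name: Cb – Eb – Gb – Bbb – Db.
The bottom of that stack, Cb, is the root (this is Cb dominant ninth).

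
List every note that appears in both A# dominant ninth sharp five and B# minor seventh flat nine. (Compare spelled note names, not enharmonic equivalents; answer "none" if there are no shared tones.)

A# dominant ninth sharp five: A-sharp C-double-sharp E-double-sharp G-sharp B-sharp
B# minor seventh flat nine: B-sharp D-sharp F-double-sharp A-sharp C-sharp
Common to both → A-sharp, B-sharp.

A-sharp B-sharp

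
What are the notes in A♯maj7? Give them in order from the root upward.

A♯maj7: major seventh on A#.
A# — root
C## — major 3rd
E# — perfect 5th
G## — major 7th

A#, C##, E#, G##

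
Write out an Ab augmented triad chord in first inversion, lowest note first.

C E A-flat

In root position, Ab augmented triad is A-flat–C–E.
First inversion puts the third (C) in the bass.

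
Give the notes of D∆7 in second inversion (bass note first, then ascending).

D∆7 = D–F#–A–C#; second inversion → fifth (A) lowest.

A – C# – D – F#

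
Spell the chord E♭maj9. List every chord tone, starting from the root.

Eb  G  Bb  D  F

E♭maj9 is a major ninth built on Eb.
- root: Eb
- major 3rd: G
- perfect 5th: Bb
- major 7th: D
- major 9th: F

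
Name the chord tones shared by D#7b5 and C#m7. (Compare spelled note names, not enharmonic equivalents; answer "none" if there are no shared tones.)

C♯

D#7b5 = D♯, F𝄪, A, C♯.
C#m7 = C♯, E, G♯, B.
Shared: C♯.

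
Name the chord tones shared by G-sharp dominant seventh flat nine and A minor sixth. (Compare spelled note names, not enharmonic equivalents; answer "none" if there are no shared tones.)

F-sharp  A

G-sharp dominant seventh flat nine = G-sharp, B-sharp, D-sharp, F-sharp, A.
A minor sixth = A, C, E, F-sharp.
Shared: F-sharp, A.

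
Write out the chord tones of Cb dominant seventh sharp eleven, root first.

Cb dominant seventh sharp eleven is a dominant seventh sharp eleven built on C-flat.
Root: C-flat
Major 3rd (3rd): E-flat
Perfect 5th (5th): G-flat
Minor 7th (7th): B-double-flat
Augmented 11th (11th): F

C-flat, E-flat, G-flat, B-double-flat, F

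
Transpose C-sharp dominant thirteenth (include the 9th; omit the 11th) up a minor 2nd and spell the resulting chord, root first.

Transposed root: C♯ → D (minor 2nd up). So we spell D dominant thirteenth:
root → D
3rd (major 3rd) → F♯
5th (perfect 5th) → A
7th (minor 7th) → C
9th (major 9th) → E
13th (major 13th) → B

D – F♯ – A – C – E – B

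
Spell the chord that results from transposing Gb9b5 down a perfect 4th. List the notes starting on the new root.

Db, F, Abb, Cb, Eb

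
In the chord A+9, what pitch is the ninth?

Root of A+9 = A. The 9th is a major 9th: A up a major 9th → B.

B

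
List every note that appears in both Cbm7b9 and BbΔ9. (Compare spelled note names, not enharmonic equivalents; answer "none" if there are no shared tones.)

none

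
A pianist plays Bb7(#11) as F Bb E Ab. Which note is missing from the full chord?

D

Bb7(#11) = Bb, D, F, Ab, E. The voicing lacks the 3rd (major 3rd), D.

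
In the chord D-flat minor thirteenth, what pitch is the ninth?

E♭

Root of D-flat minor thirteenth = D♭. The 9th is a major 9th: D♭ up a major 9th → E♭.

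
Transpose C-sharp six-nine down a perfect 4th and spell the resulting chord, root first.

G-sharp, B-sharp, D-sharp, E-sharp, A-sharp

Transposed root: C-sharp → G-sharp (perfect 4th down). So we spell G-sharp six-nine:
root → G-sharp
3rd (major 3rd) → B-sharp
5th (perfect 5th) → D-sharp
6th (major 6th) → E-sharp
9th (major 9th) → A-sharp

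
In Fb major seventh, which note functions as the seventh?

E♭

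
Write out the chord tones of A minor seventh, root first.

Root A, quality minor seventh:
Root: A
Minor 3rd (3rd): C
Perfect 5th (5th): E
Minor 7th (7th): G

A, C, E, G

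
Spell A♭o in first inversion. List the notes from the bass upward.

In root position, A♭o is Ab–Cb–Ebb.
First inversion puts the third (Cb) in the bass.

Cb  Ebb  Ab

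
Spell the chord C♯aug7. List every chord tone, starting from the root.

C# E# G## B

Root C#, quality augmented seventh:
C# — root
E# — major 3rd
G## — augmented 5th
B — minor 7th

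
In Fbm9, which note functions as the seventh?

E𝄫

Root of Fbm9 = F♭. The 7th is a minor 7th: F♭ up a minor 7th → E𝄫.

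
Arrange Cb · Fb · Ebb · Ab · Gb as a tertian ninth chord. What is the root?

Stacking in thirds gives Fb – Ab – Cb – Ebb – Gb, so Fb is the root — Fb dominant ninth.

Fb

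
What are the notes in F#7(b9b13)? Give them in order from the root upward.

F#7(b9b13) is a dominant seventh flat nine flat thirteen built on F#.
- root: F#
- major 3rd: A#
- perfect 5th: C#
- minor 7th: E
- minor 9th: G
- minor 13th: D

F# A# C# E G D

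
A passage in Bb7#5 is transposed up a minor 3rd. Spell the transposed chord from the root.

Db – F – A – Cb

A minor 3rd up from Bb is Db, so the new chord is Db augmented seventh.
- root: Db
- major 3rd: F
- augmented 5th: A
- minor 7th: Cb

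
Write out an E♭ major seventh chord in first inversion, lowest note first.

G, Bb, D, Eb

In root position, E♭ major seventh is Eb–G–Bb–D.
First inversion puts the third (G) in the bass.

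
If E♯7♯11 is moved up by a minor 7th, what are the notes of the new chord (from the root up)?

D#  F##  A#  C#  G##

Transposed root: E# → D# (minor 7th up). So we spell D# dominant seventh sharp eleven:
- root: D#
- major 3rd: F##
- perfect 5th: A#
- minor 7th: C#
- augmented 11th: G##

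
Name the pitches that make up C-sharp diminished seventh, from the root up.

C#  E  G  Bb

C-sharp diminished seventh is a diminished seventh built on C#.
Root: C#
Minor 3rd (3rd): E
Diminished 5th (5th): G
Diminished 7th (7th): Bb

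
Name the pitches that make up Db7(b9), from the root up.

Db7(b9): dominant seventh flat nine on D♭.
root → D♭
3rd (major 3rd) → F
5th (perfect 5th) → A♭
7th (minor 7th) → C♭
9th (minor 9th) → E𝄫

D♭, F, A♭, C♭, E𝄫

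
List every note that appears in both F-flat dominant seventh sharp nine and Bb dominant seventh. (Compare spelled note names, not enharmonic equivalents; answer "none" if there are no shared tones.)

A-flat

F-flat dominant seventh sharp nine: F-flat A-flat C-flat E-double-flat G
Bb dominant seventh: B-flat D F A-flat
Common to both → A-flat.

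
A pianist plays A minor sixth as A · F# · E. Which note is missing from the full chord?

The full A minor sixth chord is A, C, E, F#.
Comparing with the voicing, the minor 3rd (3rd) — C — is absent.

C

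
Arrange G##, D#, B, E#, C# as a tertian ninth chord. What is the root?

C#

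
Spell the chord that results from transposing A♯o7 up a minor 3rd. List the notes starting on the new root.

C#  E  G  Bb

A minor 3rd up from A# is C#, so the new chord is C# diminished seventh.
C# — root
E — minor 3rd
G — diminished 5th
Bb — diminished 7th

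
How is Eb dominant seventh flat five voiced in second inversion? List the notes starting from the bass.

Eb dominant seventh flat five = E♭–G–B𝄫–D♭; second inversion → fifth (B𝄫) lowest.

B𝄫, D♭, E♭, G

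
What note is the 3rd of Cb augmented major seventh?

Cb augmented major seventh is built on C-flat; its 3rd is a major 3rd above the root.
A third above C uses the letter E, and the major 3rd above C-flat is E-flat.

E-flat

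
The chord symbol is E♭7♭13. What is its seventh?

Db

Root of E♭7♭13 = Eb. The 7th is a minor 7th: Eb up a minor 7th → Db.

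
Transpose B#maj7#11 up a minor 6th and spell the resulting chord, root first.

G# – B# – D# – F## – C##

Transposed root: B# → G# (minor 6th up). So we spell G# major seventh sharp eleven:
G# — root
B# — major 3rd
D# — perfect 5th
F## — major 7th
C## — augmented 11th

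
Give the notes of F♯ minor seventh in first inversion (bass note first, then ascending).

A, C-sharp, E, F-sharp

F♯ minor seventh = F-sharp–A–C-sharp–E; first inversion → third (A) lowest.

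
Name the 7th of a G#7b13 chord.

G#7b13 is built on G#; its 7th is a minor 7th above the root.
A seventh above G uses the letter F, and the minor 7th above G# is F#.

F#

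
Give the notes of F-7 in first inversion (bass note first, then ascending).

A♭, C, E♭, F

F-7 = F–A♭–C–E♭; first inversion → third (A♭) lowest.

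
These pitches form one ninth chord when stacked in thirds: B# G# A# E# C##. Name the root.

A#

Arranged so that each adjacent pair is a third by letter name: A# – C## – E# – G# – B#.
The bottom of that stack, A#, is the root (this is A# dominant ninth).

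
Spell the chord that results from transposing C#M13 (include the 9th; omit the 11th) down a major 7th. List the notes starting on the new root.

D  F#  A  C#  E  B

A major 7th down from C# is D, so the new chord is D major thirteenth.
- root: D
- major 3rd: F#
- perfect 5th: A
- major 7th: C#
- major 9th: E
- major 13th: B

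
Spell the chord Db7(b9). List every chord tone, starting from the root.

Db, F, Ab, Cb, Ebb

Db7(b9) is a dominant seventh flat nine built on Db.
Db — root
F — major 3rd
Ab — perfect 5th
Cb — minor 7th
Ebb — minor 9th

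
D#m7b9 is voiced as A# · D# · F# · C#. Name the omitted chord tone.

The full D#m7b9 chord is D#, F#, A#, C#, E.
Comparing with the voicing, the minor 9th (9th) — E — is absent.

E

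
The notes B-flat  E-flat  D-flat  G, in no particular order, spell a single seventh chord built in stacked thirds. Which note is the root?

Stacking in thirds gives E-flat – G – B-flat – D-flat, so E-flat is the root — E-flat dominant seventh.

E-flat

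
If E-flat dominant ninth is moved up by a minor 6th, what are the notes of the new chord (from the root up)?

A minor 6th up from E♭ is C♭, so the new chord is C♭ dominant ninth.
C♭ — root
E♭ — major 3rd
G♭ — perfect 5th
B𝄫 — minor 7th
D♭ — major 9th

C♭, E♭, G♭, B𝄫, D♭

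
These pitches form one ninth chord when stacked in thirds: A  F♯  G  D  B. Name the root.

Stacking in thirds gives G – B – D – F♯ – A, so G is the root — G major ninth.

G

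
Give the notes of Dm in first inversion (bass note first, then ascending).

F, A, D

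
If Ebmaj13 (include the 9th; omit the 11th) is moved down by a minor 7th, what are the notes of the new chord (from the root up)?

F, A, C, E, G, D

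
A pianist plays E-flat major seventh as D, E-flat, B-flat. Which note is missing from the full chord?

The full E-flat major seventh chord is E-flat, G, B-flat, D.
Comparing with the voicing, the major 3rd (3rd) — G — is absent.

G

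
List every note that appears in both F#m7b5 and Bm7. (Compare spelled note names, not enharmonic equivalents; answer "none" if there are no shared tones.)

F♯ – A

F#m7b5: F♯ A C E
Bm7: B D F♯ A
Common to both → F♯, A.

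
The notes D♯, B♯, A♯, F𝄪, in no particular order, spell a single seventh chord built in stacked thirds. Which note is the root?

Stacking in thirds gives B♯ – D♯ – F𝄪 – A♯, so B♯ is the root — B♯ minor seventh.

B♯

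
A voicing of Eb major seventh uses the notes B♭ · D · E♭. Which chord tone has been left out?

G

The full Eb major seventh chord is E♭, G, B♭, D.
Comparing with the voicing, the major 3rd (3rd) — G — is absent.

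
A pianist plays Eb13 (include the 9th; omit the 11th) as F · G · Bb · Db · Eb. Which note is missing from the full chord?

C

Eb13 = Eb, G, Bb, Db, F, C. The voicing lacks the 13th (major 13th), C.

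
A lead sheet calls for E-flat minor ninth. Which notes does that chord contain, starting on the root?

E-flat, G-flat, B-flat, D-flat, F

E-flat minor ninth: minor ninth on E-flat.
- root: E-flat
- minor 3rd: G-flat
- perfect 5th: B-flat
- minor 7th: D-flat
- major 9th: F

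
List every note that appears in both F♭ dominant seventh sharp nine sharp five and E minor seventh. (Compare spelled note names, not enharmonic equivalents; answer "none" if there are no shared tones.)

G

F♭ dominant seventh sharp nine sharp five: F-flat A-flat C E-double-flat G
E minor seventh: E G B D
Common to both → G.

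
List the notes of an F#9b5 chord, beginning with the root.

F#  A#  C  E  G#

Root F#, quality dominant ninth flat five:
- root: F#
- major 3rd: A#
- diminished 5th: C
- minor 7th: E
- major 9th: G#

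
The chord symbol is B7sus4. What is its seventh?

A

B7sus4 is built on B; its 7th is a minor 7th above the root.
A seventh above B uses the letter A, and the minor 7th above B is A.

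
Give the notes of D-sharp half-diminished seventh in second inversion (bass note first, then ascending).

In root position, D-sharp half-diminished seventh is D-sharp–F-sharp–A–C-sharp.
Second inversion puts the fifth (A) in the bass.

A – C-sharp – D-sharp – F-sharp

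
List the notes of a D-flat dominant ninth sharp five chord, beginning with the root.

D-flat F A C-flat E-flat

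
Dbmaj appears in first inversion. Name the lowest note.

Dbmaj = D♭–F–A♭. First inversion → third in the bass = F.

F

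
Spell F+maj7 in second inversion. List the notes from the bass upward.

In root position, F+maj7 is F–A–C♯–E.
Second inversion puts the fifth (C♯) in the bass.

C♯ E F A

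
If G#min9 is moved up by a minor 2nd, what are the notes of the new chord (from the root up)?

G# up a minor 2nd → A. New chord: A minor ninth.
Root: A
Minor 3rd (3rd): C
Perfect 5th (5th): E
Minor 7th (7th): G
Major 9th (9th): B

A  C  E  G  B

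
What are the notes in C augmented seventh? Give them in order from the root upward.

C augmented seventh is an augmented seventh built on C.
Root: C
Major 3rd (3rd): E
Augmented 5th (5th): G#
Minor 7th (7th): Bb

C, E, G#, Bb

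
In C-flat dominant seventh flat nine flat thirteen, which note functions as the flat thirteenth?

Abb

Root of C-flat dominant seventh flat nine flat thirteen = Cb. The 13th is a minor 13th: Cb up a minor 13th → Abb.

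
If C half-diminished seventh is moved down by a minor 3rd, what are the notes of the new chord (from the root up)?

Transposed root: C → A (minor 3rd down). So we spell A half-diminished seventh:
- root: A
- minor 3rd: C
- diminished 5th: Eb
- minor 7th: G

A, C, Eb, G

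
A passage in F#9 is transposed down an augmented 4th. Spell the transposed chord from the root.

C, E, G, B♭, D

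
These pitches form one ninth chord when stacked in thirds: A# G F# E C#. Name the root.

Stacking in thirds gives F# – A# – C# – E – G, so F# is the root — F# dominant seventh flat nine.

F#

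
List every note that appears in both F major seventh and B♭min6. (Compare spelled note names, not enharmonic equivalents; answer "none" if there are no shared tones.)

F

F major seventh: F A C E
B♭min6: Bb Db F G
Common to both → F.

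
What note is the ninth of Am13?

Root of Am13 = A. The 9th is a major 9th: A up a major 9th → B.

B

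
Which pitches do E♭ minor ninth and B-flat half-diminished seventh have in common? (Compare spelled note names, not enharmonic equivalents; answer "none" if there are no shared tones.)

E♭ minor ninth = E-flat, G-flat, B-flat, D-flat, F.
B-flat half-diminished seventh = B-flat, D-flat, F-flat, A-flat.
Shared: B-flat, D-flat.

B-flat – D-flat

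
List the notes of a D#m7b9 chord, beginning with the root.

D# – F# – A# – C# – E

D#m7b9: minor seventh flat nine on D#.
- root: D#
- minor 3rd: F#
- perfect 5th: A#
- minor 7th: C#
- minor 9th: E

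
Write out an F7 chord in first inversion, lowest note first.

A  C  E♭  F

F7 = F–A–C–E♭; first inversion → third (A) lowest.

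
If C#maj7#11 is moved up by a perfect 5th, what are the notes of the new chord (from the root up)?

C# up a perfect 5th → G#. New chord: G# major seventh sharp eleven.
root → G#
3rd (major 3rd) → B#
5th (perfect 5th) → D#
7th (major 7th) → F##
11th (augmented 11th) → C##

G#, B#, D#, F##, C##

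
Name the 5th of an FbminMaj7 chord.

Cb

Root of FbminMaj7 = Fb. The 5th is a perfect 5th: Fb up a perfect 5th → Cb.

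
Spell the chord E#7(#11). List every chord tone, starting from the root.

E#7(#11): dominant seventh sharp eleven on E#.
- root: E#
- major 3rd: G##
- perfect 5th: B#
- minor 7th: D#
- augmented 11th: A##

E#, G##, B#, D#, A##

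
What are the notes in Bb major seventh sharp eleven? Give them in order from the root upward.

Bb major seventh sharp eleven is a major seventh sharp eleven built on B♭.
Root: B♭
Major 3rd (3rd): D
Perfect 5th (5th): F
Major 7th (7th): A
Augmented 11th (11th): E

B♭ – D – F – A – E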